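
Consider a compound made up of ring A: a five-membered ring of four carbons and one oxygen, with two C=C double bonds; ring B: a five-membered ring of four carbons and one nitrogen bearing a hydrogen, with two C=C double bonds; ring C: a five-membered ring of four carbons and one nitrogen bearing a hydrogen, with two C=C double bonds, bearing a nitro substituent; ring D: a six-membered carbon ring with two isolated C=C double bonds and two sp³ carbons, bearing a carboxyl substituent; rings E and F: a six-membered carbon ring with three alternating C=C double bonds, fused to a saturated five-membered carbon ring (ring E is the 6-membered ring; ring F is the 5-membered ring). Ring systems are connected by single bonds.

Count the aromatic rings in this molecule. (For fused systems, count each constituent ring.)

Ring A is fully conjugated (every ring atom contributes a p orbital); 2 ring double bonds (4 π electrons) plus a heteroatom lone pair (2) give 6 π electrons. That satisfies 4n+2 with n=1, so ring A is aromatic (furan).
Ring B has a continuous p-orbital overlap around the ring; 2 ring double bonds (4 π electrons) plus a heteroatom lone pair (2) give 6 π electrons. That satisfies 4n+2 with n=1, so ring B is aromatic (pyrrole).
Ring C is planar and fully conjugated; 2 ring double bonds (4 π electrons) plus a heteroatom lone pair (2) give 6 π electrons. Since 6 = 4n+2 (n=1), ring C is aromatic (pyrrole).
Ring D has two sp³ carbons, so it is not fully conjugated — not aromatic (1,4-cyclohexadiene).
Ring E is fully conjugated (every ring atom contributes a p orbital); 3 ring double bonds give 6 π electrons. 6 = 4(1)+2, so ring E is aromatic (benzene ring).
Ring F has three sp³ carbons, so it is not fully conjugated — not aromatic (cyclopentane ring).
Aromatic: A, B, C, E. Total: 4.

4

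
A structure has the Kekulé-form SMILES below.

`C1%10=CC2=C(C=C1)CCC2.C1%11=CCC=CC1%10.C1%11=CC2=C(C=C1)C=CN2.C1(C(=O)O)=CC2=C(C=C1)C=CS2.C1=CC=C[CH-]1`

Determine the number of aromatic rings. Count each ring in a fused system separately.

The SMILES encodes a six-membered carbon ring with three alternating C=C double bonds, fused to a saturated five-membered carbon ring; a six-membered carbon ring with two isolated C=C double bonds and two sp³ carbons; a six-membered carbon ring with three alternating C=C double bonds, fused to a five-membered ring containing one N–H nitrogen and two C=C double bonds; a six-membered carbon ring with three alternating C=C double bonds, fused to a five-membered ring containing one sulfur and two C=C double bonds; a five-membered all-carbon ring bearing a negative charge on one carbon, with two C=C double bonds.
The 6-membered ring has a continuous p-orbital overlap around the ring; 3 ring double bonds give 6 π electrons. Since 6 = 4n+2 (n=1), it is aromatic (benzene ring).
The 5-membered ring has three sp³ carbons, so it is not fully conjugated — not aromatic (cyclopentane ring).
The second 6-membered ring has two sp³ carbons, so it is not fully conjugated — not aromatic (1,4-cyclohexadiene).
The fused 6/5-membered bicyclic (with one N–H) is a single π system with 9 sp² atoms and 10 π electrons from ring double bonds plus a heteroatom lone pair. 10 = 4(2)+2, so the system is aromatic and both rings count as aromatic (indole).
The fused 6/5-membered bicyclic (with one sulfur) is a single π system with 9 sp² atoms and 10 π electrons from ring double bonds plus a heteroatom lone pair. 10 = 4(2)+2, so the system is aromatic and both rings count as aromatic (benzothiophene).
The second 5-membered ring has a continuous p-orbital overlap around the ring; 2 ring double bonds (4 π electrons) plus the carbanion lone pair (2) give 6 π electrons. 6 = 4(1)+2, so it is aromatic (cyclopentadienyl anion).
6 of the 8 rings are aromatic. Total: 6.

6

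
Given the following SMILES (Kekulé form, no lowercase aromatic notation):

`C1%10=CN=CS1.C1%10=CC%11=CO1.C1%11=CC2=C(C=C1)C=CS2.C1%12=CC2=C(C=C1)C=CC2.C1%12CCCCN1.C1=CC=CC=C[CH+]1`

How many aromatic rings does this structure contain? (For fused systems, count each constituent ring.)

The SMILES encodes a five-membered ring with a sulfur at position 1 and a nitrogen at position 3 (in a C=N bond), with two double bonds; a five-membered ring of four carbons and one oxygen, with two C=C double bonds; a six-membered carbon ring with three alternating C=C double bonds, fused to a five-membered ring containing one sulfur and two C=C double bonds; a six-membered carbon ring with three alternating C=C double bonds, fused to a five-membered carbon ring containing one C=C double bond and one sp³ carbon; a six-membered saturated ring of five carbons and one N–H nitrogen; a seven-membered all-carbon ring bearing a positive charge on one carbon, with three C=C double bonds.
The 5-membered ring with one sulfur and one =N– is planar and fully conjugated; 2 ring double bonds (4 π electrons) plus a heteroatom lone pair (2) give 6 π electrons. 6 = 4(1)+2, so it is aromatic (thiazole).
The 5-membered ring with one oxygen is fully conjugated (every ring atom contributes a p orbital); 2 ring double bonds (4 π electrons) plus a heteroatom lone pair (2) give 6 π electrons. Since 6 = 4n+2 (n=1), it is aromatic (furan).
The fused 6/5-membered bicyclic (with one sulfur) is a single π system with 9 sp² atoms and 10 π electrons from ring double bonds plus a heteroatom lone pair. 10 = 4(2)+2, so the system is aromatic and both rings count as aromatic (benzothiophene).
The 6-membered ring is planar and fully conjugated; 3 ring double bonds give 6 π electrons. Since 6 = 4n+2 (n=1), it is aromatic (benzene ring).
The 5-membered ring has one sp³ carbon, so it is not fully conjugated — not aromatic (cyclopentene ring).
The 6-membered ring with one N–H has only sp³ atoms, so it is not fully conjugated — not aromatic (piperidine).
The 7-membered ring has a continuous p-orbital overlap around the ring; 3 ring double bonds (6 π electrons) plus the carbocation's empty p orbital (0, but keeps the ring conjugated) give 6 π electrons. That satisfies 4n+2 with n=1, so it is aromatic (tropylium cation).
6 of the 8 rings are aromatic. Total: 6.

6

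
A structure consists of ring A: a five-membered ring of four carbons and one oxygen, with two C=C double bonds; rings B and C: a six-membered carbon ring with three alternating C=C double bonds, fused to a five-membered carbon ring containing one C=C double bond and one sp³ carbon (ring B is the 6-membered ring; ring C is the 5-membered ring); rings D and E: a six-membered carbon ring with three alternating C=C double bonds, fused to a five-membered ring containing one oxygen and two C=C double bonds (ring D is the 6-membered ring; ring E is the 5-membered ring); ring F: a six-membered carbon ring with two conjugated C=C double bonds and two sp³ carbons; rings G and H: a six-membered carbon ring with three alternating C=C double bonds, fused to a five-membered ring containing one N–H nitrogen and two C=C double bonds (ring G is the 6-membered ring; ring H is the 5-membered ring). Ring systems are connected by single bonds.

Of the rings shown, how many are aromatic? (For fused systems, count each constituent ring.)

Ring A has a continuous p-orbital overlap around the ring; 2 ring double bonds (4 π electrons) plus a heteroatom lone pair (2) give 6 π electrons. Since 6 = 4n+2 (n=1), ring A is aromatic (furan).
Ring B is planar and fully conjugated; 3 ring double bonds give 6 π electrons. That satisfies 4n+2 with n=1, so ring B is aromatic (benzene ring).
Ring C has one sp³ carbon, so it is not fully conjugated — not aromatic (cyclopentene ring).
Rings D and E form a fused bicyclic system (with one oxygen) with 9 sp² atoms and 10 π electrons from ring double bonds plus a heteroatom lone pair. 10 = 4(2)+2, so the system is aromatic and both rings count as aromatic (benzofuran).
Ring F has two sp³ carbons, so it is not fully conjugated — not aromatic (1,3-cyclohexadiene).
Rings G and H form a fused bicyclic system (with one N–H) with 9 sp² atoms and 10 π electrons from ring double bonds plus a heteroatom lone pair. 10 = 4(2)+2, so the system is aromatic and both rings count as aromatic (indole).
Aromatic: A, B, D, E, G, H. Total: 6.

6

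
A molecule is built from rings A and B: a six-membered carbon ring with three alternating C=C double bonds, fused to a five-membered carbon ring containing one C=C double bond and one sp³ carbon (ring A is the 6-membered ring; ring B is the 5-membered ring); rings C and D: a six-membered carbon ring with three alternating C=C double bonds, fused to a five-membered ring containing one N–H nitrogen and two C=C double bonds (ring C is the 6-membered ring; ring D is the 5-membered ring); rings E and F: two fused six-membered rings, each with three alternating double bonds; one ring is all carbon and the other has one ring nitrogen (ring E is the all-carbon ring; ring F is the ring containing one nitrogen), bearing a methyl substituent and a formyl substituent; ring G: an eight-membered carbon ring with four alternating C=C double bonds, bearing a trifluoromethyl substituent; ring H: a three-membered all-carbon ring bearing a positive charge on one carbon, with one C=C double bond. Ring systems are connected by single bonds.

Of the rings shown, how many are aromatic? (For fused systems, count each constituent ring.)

6

Ring A is planar and fully conjugated; 3 ring double bonds give 6 π electrons. 6 = 4(1)+2, so ring A is aromatic (benzene ring).
Ring B has one sp³ carbon, so it is not fully conjugated — not aromatic (cyclopentene ring).
Rings C and D form a fused bicyclic system (with one N–H) with 9 sp² atoms and 10 π electrons from ring double bonds plus a heteroatom lone pair. 10 = 4(2)+2, so the system is aromatic and both rings count as aromatic (indole).
Rings E and F form a fused bicyclic system (with one nitrogen) with 10 sp² atoms and 10 π electrons from ring double bonds. 10 = 4(2)+2, so the system is aromatic and both rings count as aromatic (quinoline).
Ring G has only sp² ring atoms; a planar conformation would have a fully conjugated π system of 8 electrons. But 8 = 4(2), which is 4n not 4n+2, so ring G is not aromatic (cyclooctatetraene) — cyclooctatetraene distorts into a non-planar tub to avoid antiaromaticity.
Ring H is fully conjugated (every ring atom contributes a p orbital); 1 ring double bond (2 π electrons) plus the carbocation's empty p orbital (0, but keeps the ring conjugated) give 2 π electrons. That satisfies 4n+2 with n=0, so ring H is aromatic (cyclopropenyl cation).
Aromatic: A, C, D, E, F, H. Total: 6.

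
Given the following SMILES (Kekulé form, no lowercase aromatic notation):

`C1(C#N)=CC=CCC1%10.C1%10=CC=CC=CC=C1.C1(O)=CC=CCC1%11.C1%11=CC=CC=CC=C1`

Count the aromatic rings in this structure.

0

The SMILES encodes a six-membered carbon ring with two conjugated C=C double bonds and two sp³ carbons; an eight-membered carbon ring with four alternating C=C double bonds; a six-membered carbon ring with two conjugated C=C double bonds and two sp³ carbons; an eight-membered carbon ring with four alternating C=C double bonds.
The 6-membered ring has two sp³ carbons, so it is not fully conjugated — not aromatic (1,3-cyclohexadiene).
The 8-membered ring has only sp² ring atoms; a planar conformation would have a fully conjugated π system of 8 electrons. But 8 = 4(2), which is 4n not 4n+2, so it is not aromatic (cyclooctatetraene) — cyclooctatetraene distorts into a non-planar tub to avoid antiaromaticity.
The second 6-membered ring has two sp³ carbons, so it is not fully conjugated — not aromatic (1,3-cyclohexadiene).
The second 8-membered ring has only sp² ring atoms; a planar conformation would have a fully conjugated π system of 8 electrons. But 8 = 4(2), which is 4n not 4n+2, so it is not aromatic (cyclooctatetraene) — cyclooctatetraene distorts into a non-planar tub to avoid antiaromaticity.
None of the rings are aromatic. Total: 0.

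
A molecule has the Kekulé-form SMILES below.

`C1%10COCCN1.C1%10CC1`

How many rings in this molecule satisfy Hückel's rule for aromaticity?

0

The SMILES encodes a six-membered saturated ring with an oxygen and an N–H nitrogen at positions 1 and 4; a three-membered saturated carbon ring.
The 6-membered ring with one oxygen and one N–H (1,4) has only sp³ atoms, so it is not fully conjugated — not aromatic (morpholine).
The 3-membered ring has only sp³ atoms, so it is not fully conjugated — not aromatic (cyclopropane).
None of the rings are aromatic. Total: 0.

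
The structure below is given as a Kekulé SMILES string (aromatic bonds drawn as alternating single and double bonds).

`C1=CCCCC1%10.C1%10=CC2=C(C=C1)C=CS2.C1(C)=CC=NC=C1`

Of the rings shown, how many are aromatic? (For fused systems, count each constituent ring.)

3

The SMILES encodes a six-membered carbon ring with one C=C double bond; a six-membered carbon ring with three alternating C=C double bonds, fused to a five-membered ring containing one sulfur and two C=C double bonds; a six-membered ring of five carbons and one nitrogen with three alternating double bonds.
The 6-membered ring has four sp³ carbons, so it is not fully conjugated — not aromatic (cyclohexene).
The fused 6/5-membered bicyclic (with one sulfur) is a single π system with 9 sp² atoms and 10 π electrons from ring double bonds plus a heteroatom lone pair. 10 = 4(2)+2, so the system is aromatic and both rings count as aromatic (benzothiophene).
The 6-membered ring with one nitrogen is fully conjugated (every ring atom contributes a p orbital); 3 ring double bonds give 6 π electrons. Since 6 = 4n+2 (n=1), it is aromatic (pyridine).
3 of the 4 rings are aromatic. Total: 3.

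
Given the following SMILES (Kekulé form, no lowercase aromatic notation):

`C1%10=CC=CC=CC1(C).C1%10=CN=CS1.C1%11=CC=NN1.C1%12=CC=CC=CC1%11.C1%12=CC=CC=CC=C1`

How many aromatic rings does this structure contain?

2

The SMILES encodes a seven-membered carbon ring with three C=C double bonds and one sp³ carbon; a five-membered ring with a sulfur at position 1 and a nitrogen at position 3 (in a C=N bond), with two double bonds; a five-membered ring with two adjacent nitrogens (one bearing H, one in a double bond) and two double bonds; a seven-membered carbon ring with three C=C double bonds and one sp³ carbon; an eight-membered carbon ring with four alternating C=C double bonds.
The 7-membered ring has one sp³ carbon, so it is not fully conjugated — not aromatic (cycloheptatriene).
The 5-membered ring with one sulfur and one =N– is planar and fully conjugated; 2 ring double bonds (4 π electrons) plus a heteroatom lone pair (2) give 6 π electrons. Since 6 = 4n+2 (n=1), it is aromatic (thiazole).
The 5-membered ring with two adjacent nitrogens (one N–H, one =N–) is planar and fully conjugated; 2 ring double bonds (4 π electrons) plus a heteroatom lone pair (2) give 6 π electrons. Since 6 = 4n+2 (n=1), it is aromatic (pyrazole).
The second 7-membered ring has one sp³ carbon, so it is not fully conjugated — not aromatic (cycloheptatriene).
The 8-membered ring has only sp² ring atoms; a planar conformation would have a fully conjugated π system of 8 electrons. But 8 = 4(2), which is 4n not 4n+2, so it is not aromatic (cyclooctatetraene) — cyclooctatetraene distorts into a non-planar tub to avoid antiaromaticity.
2 of the 5 rings are aromatic. Total: 2.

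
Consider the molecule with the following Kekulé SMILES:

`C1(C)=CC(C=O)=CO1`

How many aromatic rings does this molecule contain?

The SMILES encodes a five-membered ring of four carbons and one oxygen, with two C=C double bonds.
The 5-membered ring with one oxygen has a continuous p-orbital overlap around the ring; 2 ring double bonds (4 π electrons) plus a heteroatom lone pair (2) give 6 π electrons. That satisfies 4n+2 with n=1, so it is aromatic (furan).

1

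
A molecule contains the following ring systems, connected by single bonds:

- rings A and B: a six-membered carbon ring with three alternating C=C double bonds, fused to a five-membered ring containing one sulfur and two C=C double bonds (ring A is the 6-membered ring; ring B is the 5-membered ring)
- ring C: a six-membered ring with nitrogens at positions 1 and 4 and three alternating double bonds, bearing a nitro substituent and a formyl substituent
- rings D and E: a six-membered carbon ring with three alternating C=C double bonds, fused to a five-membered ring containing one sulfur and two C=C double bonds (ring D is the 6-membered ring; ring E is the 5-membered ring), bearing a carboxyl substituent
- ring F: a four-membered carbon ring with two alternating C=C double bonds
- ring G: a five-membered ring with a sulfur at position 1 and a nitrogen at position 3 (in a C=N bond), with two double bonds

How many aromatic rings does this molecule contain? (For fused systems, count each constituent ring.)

Rings A and B form a fused bicyclic system (with one sulfur) with 9 sp² atoms and 10 π electrons from ring double bonds plus a heteroatom lone pair. 10 = 4(2)+2, so the system is aromatic and both rings count as aromatic (benzothiophene).
Ring C is fully conjugated (every ring atom contributes a p orbital); 3 ring double bonds give 6 π electrons. That satisfies 4n+2 with n=1, so ring C is aromatic (pyrazine).
Rings D and E form a fused bicyclic system (with one sulfur) with 9 sp² atoms and 10 π electrons from ring double bonds plus a heteroatom lone pair. 10 = 4(2)+2, so the system is aromatic and both rings count as aromatic (benzothiophene).
Ring F has only sp² ring atoms; a planar conformation would have a fully conjugated π system of 4 electrons. But 4 = 4(1), which is 4n not 4n+2, so ring F is not aromatic (cyclobutadiene) — cyclobutadiene is antiaromatic and distorts to a rectangle.
Ring G has a continuous p-orbital overlap around the ring; 2 ring double bonds (4 π electrons) plus a heteroatom lone pair (2) give 6 π electrons. That satisfies 4n+2 with n=1, so ring G is aromatic (thiazole).
Aromatic: A, B, C, D, E, G. Total: 6.

6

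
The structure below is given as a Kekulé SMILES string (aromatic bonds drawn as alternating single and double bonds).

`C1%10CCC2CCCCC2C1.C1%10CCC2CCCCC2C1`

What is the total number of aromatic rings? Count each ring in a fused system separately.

0

The SMILES encodes two fused six-membered saturated carbon rings; two fused six-membered saturated carbon rings.
The 6-membered ring has only sp³ atoms, so it is not fully conjugated — not aromatic (cyclohexane ring).
The second 6-membered ring has only sp³ atoms, so it is not fully conjugated — not aromatic (cyclohexane ring).
The third 6-membered ring has only sp³ atoms, so it is not fully conjugated — not aromatic (cyclohexane ring).
The fourth 6-membered ring has only sp³ atoms, so it is not fully conjugated — not aromatic (cyclohexane ring).
None of the rings are aromatic. Total: 0.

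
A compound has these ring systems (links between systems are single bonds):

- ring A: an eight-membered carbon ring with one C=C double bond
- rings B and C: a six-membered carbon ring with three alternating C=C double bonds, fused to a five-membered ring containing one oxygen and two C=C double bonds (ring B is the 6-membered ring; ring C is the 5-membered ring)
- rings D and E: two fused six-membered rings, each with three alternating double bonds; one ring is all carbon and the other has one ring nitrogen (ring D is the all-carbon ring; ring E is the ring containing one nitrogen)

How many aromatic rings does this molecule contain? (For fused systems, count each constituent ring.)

4

Ring A has six sp³ carbons, so it is not fully conjugated — not aromatic (cyclooctene).
Rings B and C form a fused bicyclic system (with one oxygen) with 9 sp² atoms and 10 π electrons from ring double bonds plus a heteroatom lone pair. 10 = 4(2)+2, so the system is aromatic and both rings count as aromatic (benzofuran).
Rings D and E form a fused bicyclic system (with one nitrogen) with 10 sp² atoms and 10 π electrons from ring double bonds. 10 = 4(2)+2, so the system is aromatic and both rings count as aromatic (quinoline).
Aromatic: B, C, D, E. Total: 4.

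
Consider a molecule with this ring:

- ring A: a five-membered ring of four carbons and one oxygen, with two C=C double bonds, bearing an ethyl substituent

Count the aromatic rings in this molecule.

Ring A is fully conjugated (every ring atom contributes a p orbital); 2 ring double bonds (4 π electrons) plus a heteroatom lone pair (2) give 6 π electrons. That satisfies 4n+2 with n=1, so ring A is aromatic (furan).

1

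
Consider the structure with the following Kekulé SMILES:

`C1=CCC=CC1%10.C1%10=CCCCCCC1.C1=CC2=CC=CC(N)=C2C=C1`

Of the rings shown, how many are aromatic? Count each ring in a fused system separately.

2

The SMILES encodes a six-membered carbon ring with two isolated C=C double bonds and two sp³ carbons; an eight-membered carbon ring with one C=C double bond; two fused six-membered carbon rings, each with three alternating C=C double bonds.
The 6-membered ring has two sp³ carbons, so it is not fully conjugated — not aromatic (1,4-cyclohexadiene).
The 8-membered ring has six sp³ carbons, so it is not fully conjugated — not aromatic (cyclooctene).
The fused 6/6-membered bicyclic is a single π system with 10 sp² atoms and 10 π electrons from ring double bonds. 10 = 4(2)+2, so the system is aromatic and both rings count as aromatic (naphthalene).
2 of the 4 rings are aromatic. Total: 2.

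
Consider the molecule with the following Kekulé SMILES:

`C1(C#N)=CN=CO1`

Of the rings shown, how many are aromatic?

The SMILES encodes a five-membered ring with an oxygen at position 1 and a nitrogen at position 3 (in a C=N bond), with two double bonds.
The 5-membered ring with one oxygen and one =N– has a continuous p-orbital overlap around the ring; 2 ring double bonds (4 π electrons) plus a heteroatom lone pair (2) give 6 π electrons. Since 6 = 4n+2 (n=1), it is aromatic (oxazole).

1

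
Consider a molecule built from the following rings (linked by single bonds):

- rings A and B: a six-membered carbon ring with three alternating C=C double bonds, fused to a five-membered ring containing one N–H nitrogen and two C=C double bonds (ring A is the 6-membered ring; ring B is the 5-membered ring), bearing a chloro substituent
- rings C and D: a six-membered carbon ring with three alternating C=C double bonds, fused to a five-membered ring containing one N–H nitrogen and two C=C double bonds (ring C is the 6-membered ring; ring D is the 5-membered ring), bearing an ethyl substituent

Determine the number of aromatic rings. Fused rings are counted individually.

Rings A and B form a fused bicyclic system (with one N–H) with 9 sp² atoms and 10 π electrons from ring double bonds plus a heteroatom lone pair. 10 = 4(2)+2, so the system is aromatic and both rings count as aromatic (indole).
Rings C and D form a fused bicyclic system (with one N–H) with 9 sp² atoms and 10 π electrons from ring double bonds plus a heteroatom lone pair. 10 = 4(2)+2, so the system is aromatic and both rings count as aromatic (indole).
Aromatic: A, B, C, D. Total: 4.

4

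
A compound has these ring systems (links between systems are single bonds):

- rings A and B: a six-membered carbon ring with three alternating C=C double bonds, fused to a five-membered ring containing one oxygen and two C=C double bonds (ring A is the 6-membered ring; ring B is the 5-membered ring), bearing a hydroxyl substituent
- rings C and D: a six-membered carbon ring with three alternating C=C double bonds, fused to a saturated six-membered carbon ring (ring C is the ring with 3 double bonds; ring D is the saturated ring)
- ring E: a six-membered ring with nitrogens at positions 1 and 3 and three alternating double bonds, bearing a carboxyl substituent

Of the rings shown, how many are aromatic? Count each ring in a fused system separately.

Rings A and B form a fused bicyclic system (with one oxygen) with 9 sp² atoms and 10 π electrons from ring double bonds plus a heteroatom lone pair. 10 = 4(2)+2, so the system is aromatic and both rings count as aromatic (benzofuran).
Ring C has a continuous p-orbital overlap around the ring; 3 ring double bonds give 6 π electrons. 6 = 4(1)+2, so ring C is aromatic (benzene ring).
Ring D has four sp³ carbons, so it is not fully conjugated — not aromatic (cyclohexane ring).
Ring E is fully conjugated (every ring atom contributes a p orbital); 3 ring double bonds give 6 π electrons. That satisfies 4n+2 with n=1, so ring E is aromatic (pyrimidine).
Aromatic: A, B, C, E. Total: 4.

4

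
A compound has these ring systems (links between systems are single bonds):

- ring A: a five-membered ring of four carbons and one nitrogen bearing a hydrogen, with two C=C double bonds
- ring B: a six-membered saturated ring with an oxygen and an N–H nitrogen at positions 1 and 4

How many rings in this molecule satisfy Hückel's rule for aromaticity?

Ring A is planar and fully conjugated; 2 ring double bonds (4 π electrons) plus a heteroatom lone pair (2) give 6 π electrons. Since 6 = 4n+2 (n=1), ring A is aromatic (pyrrole).
Ring B has only sp³ atoms, so it is not fully conjugated — not aromatic (morpholine).
Aromatic: A. Total: 1.

1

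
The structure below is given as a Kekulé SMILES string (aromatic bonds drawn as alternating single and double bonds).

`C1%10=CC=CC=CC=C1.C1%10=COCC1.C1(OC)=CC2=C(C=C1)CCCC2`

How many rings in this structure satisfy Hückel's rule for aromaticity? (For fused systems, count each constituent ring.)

1

The SMILES encodes an eight-membered carbon ring with four alternating C=C double bonds; a five-membered ring of four carbons and one oxygen, with one C=C double bond and two sp³ carbons; a six-membered carbon ring with three alternating C=C double bonds, fused to a saturated six-membered carbon ring.
The 8-membered ring has only sp² ring atoms; a planar conformation would have a fully conjugated π system of 8 electrons. But 8 = 4(2), which is 4n not 4n+2, so it is not aromatic (cyclooctatetraene) — cyclooctatetraene distorts into a non-planar tub to avoid antiaromaticity.
The 5-membered ring with one oxygen has two sp³ carbons, so it is not fully conjugated — not aromatic (2,3-dihydrofuran).
The 6-membered ring is fully conjugated (every ring atom contributes a p orbital); 3 ring double bonds give 6 π electrons. That satisfies 4n+2 with n=1, so it is aromatic (benzene ring).
The second 6-membered ring has four sp³ carbons, so it is not fully conjugated — not aromatic (cyclohexane ring).
1 of the 4 rings is aromatic. Total: 1.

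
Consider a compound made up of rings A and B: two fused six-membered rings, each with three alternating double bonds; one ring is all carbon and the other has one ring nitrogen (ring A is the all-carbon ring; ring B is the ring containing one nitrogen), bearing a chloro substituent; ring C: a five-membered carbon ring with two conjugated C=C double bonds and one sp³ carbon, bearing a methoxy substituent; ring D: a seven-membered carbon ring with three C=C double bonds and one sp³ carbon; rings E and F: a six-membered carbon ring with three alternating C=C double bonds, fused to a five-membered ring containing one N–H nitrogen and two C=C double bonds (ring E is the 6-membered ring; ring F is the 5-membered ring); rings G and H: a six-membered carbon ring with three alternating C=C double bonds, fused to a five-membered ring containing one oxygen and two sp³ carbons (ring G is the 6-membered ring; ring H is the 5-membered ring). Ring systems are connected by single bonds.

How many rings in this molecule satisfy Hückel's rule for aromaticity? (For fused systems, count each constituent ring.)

Rings A and B form a fused bicyclic system (with one nitrogen) with 10 sp² atoms and 10 π electrons from ring double bonds. 10 = 4(2)+2, so the system is aromatic and both rings count as aromatic (quinoline).
Ring C has one sp³ carbon, so it is not fully conjugated — not aromatic (cyclopentadiene).
Ring D has one sp³ carbon, so it is not fully conjugated — not aromatic (cycloheptatriene).
Rings E and F form a fused bicyclic system (with one N–H) with 9 sp² atoms and 10 π electrons from ring double bonds plus a heteroatom lone pair. 10 = 4(2)+2, so the system is aromatic and both rings count as aromatic (indole).
Ring G is planar and fully conjugated; 3 ring double bonds give 6 π electrons. 6 = 4(1)+2, so ring G is aromatic (benzene ring).
Ring H has two sp³ carbons, so it is not fully conjugated — not aromatic (oxolane ring).
Aromatic: A, B, E, F, G. Total: 5.

5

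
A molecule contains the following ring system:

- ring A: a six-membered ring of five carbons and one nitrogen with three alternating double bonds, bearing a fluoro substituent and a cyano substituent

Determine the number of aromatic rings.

Ring A is fully conjugated (every ring atom contributes a p orbital); 3 ring double bonds give 6 π electrons. Since 6 = 4n+2 (n=1), ring A is aromatic (pyridine).

1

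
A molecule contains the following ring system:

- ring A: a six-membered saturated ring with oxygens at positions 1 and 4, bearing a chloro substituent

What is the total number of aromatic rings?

Ring A has only sp³ atoms, so it is not fully conjugated — not aromatic (1,4-dioxane).

0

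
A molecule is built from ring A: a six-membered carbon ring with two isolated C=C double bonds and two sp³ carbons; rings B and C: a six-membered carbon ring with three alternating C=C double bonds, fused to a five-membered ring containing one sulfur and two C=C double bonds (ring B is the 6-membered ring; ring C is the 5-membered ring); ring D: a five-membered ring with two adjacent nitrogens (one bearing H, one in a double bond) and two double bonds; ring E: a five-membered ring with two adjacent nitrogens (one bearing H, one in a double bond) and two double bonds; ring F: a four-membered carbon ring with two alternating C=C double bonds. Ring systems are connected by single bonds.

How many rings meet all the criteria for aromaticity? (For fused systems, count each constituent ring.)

Ring A has two sp³ carbons, so it is not fully conjugated — not aromatic (1,4-cyclohexadiene).
Rings B and C form a fused bicyclic system (with one sulfur) with 9 sp² atoms and 10 π electrons from ring double bonds plus a heteroatom lone pair. 10 = 4(2)+2, so the system is aromatic and both rings count as aromatic (benzothiophene).
Ring D is planar and fully conjugated; 2 ring double bonds (4 π electrons) plus a heteroatom lone pair (2) give 6 π electrons. 6 = 4(1)+2, so ring D is aromatic (pyrazole).
Ring E is planar and fully conjugated; 2 ring double bonds (4 π electrons) plus a heteroatom lone pair (2) give 6 π electrons. 6 = 4(1)+2, so ring E is aromatic (pyrazole).
Ring F has only sp² ring atoms; a planar conformation would have a fully conjugated π system of 4 electrons. But 4 = 4(1), which is 4n not 4n+2, so ring F is not aromatic (cyclobutadiene) — cyclobutadiene is antiaromatic and distorts to a rectangle.
Aromatic: B, C, D, E. Total: 4.

4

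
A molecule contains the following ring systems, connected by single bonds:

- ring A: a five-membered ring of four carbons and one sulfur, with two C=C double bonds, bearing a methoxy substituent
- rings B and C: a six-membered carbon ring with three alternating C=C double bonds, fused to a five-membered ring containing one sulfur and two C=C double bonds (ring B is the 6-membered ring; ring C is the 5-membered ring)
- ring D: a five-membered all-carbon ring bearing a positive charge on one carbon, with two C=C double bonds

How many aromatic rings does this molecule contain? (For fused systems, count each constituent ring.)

3

Ring A has a continuous p-orbital overlap around the ring; 2 ring double bonds (4 π electrons) plus a heteroatom lone pair (2) give 6 π electrons. That satisfies 4n+2 with n=1, so ring A is aromatic (thiophene).
Rings B and C form a fused bicyclic system (with one sulfur) with 9 sp² atoms and 10 π electrons from ring double bonds plus a heteroatom lone pair. 10 = 4(2)+2, so the system is aromatic and both rings count as aromatic (benzothiophene).
Ring D has only sp² ring atoms; a planar conformation would have a fully conjugated π system of 4 electrons. But 4 = 4(1), which is 4n not 4n+2, so ring D is not aromatic (cyclopentadienyl cation).
Aromatic: A, B, C. Total: 3.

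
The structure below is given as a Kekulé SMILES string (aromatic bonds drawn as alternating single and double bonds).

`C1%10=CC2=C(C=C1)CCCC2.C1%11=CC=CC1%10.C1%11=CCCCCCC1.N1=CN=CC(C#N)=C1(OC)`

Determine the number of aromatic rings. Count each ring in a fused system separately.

The SMILES encodes a six-membered carbon ring with three alternating C=C double bonds, fused to a saturated six-membered carbon ring; a five-membered carbon ring with two conjugated C=C double bonds and one sp³ carbon; an eight-membered carbon ring with one C=C double bond; a six-membered ring with nitrogens at positions 1 and 3 and three alternating double bonds.
The 6-membered ring is planar and fully conjugated; 3 ring double bonds give 6 π electrons. That satisfies 4n+2 with n=1, so it is aromatic (benzene ring).
The second 6-membered ring has four sp³ carbons, so it is not fully conjugated — not aromatic (cyclohexane ring).
The 5-membered ring has one sp³ carbon, so it is not fully conjugated — not aromatic (cyclopentadiene).
The 8-membered ring has six sp³ carbons, so it is not fully conjugated — not aromatic (cyclooctene).
The 6-membered ring with two nitrogens (1,3) is planar and fully conjugated; 3 ring double bonds give 6 π electrons. That satisfies 4n+2 with n=1, so it is aromatic (pyrimidine).
2 of the 5 rings are aromatic. Total: 2.

2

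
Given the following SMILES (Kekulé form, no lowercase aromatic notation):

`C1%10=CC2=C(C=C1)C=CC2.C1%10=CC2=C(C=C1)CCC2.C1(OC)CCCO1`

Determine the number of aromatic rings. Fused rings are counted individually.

2

The SMILES encodes a six-membered carbon ring with three alternating C=C double bonds, fused to a five-membered carbon ring containing one C=C double bond and one sp³ carbon; a six-membered carbon ring with three alternating C=C double bonds, fused to a saturated five-membered carbon ring; a five-membered saturated ring of four carbons and one oxygen.
The 6-membered ring has a continuous p-orbital overlap around the ring; 3 ring double bonds give 6 π electrons. 6 = 4(1)+2, so it is aromatic (benzene ring).
The 5-membered ring has one sp³ carbon, so it is not fully conjugated — not aromatic (cyclopentene ring).
The second 6-membered ring has a continuous p-orbital overlap around the ring; 3 ring double bonds give 6 π electrons. Since 6 = 4n+2 (n=1), it is aromatic (benzene ring).
The second 5-membered ring has three sp³ carbons, so it is not fully conjugated — not aromatic (cyclopentane ring).
The 5-membered ring with one oxygen has only sp³ atoms, so it is not fully conjugated — not aromatic (tetrahydrofuran).
2 of the 5 rings are aromatic. Total: 2.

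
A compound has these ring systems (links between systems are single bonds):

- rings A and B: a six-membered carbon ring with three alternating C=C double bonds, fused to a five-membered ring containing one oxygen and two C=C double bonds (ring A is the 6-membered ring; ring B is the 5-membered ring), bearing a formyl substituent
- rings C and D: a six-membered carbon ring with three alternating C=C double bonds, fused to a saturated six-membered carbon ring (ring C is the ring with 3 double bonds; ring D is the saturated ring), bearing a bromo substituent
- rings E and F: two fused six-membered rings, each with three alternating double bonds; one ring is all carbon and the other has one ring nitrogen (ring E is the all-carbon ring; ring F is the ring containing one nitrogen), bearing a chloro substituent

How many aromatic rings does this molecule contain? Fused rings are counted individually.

Rings A and B form a fused bicyclic system (with one oxygen) with 9 sp² atoms and 10 π electrons from ring double bonds plus a heteroatom lone pair. 10 = 4(2)+2, so the system is aromatic and both rings count as aromatic (benzofuran).
Ring C has a continuous p-orbital overlap around the ring; 3 ring double bonds give 6 π electrons. 6 = 4(1)+2, so ring C is aromatic (benzene ring).
Ring D has four sp³ carbons, so it is not fully conjugated — not aromatic (cyclohexane ring).
Rings E and F form a fused bicyclic system (with one nitrogen) with 10 sp² atoms and 10 π electrons from ring double bonds. 10 = 4(2)+2, so the system is aromatic and both rings count as aromatic (quinoline).
Aromatic: A, B, C, E, F. Total: 5.

5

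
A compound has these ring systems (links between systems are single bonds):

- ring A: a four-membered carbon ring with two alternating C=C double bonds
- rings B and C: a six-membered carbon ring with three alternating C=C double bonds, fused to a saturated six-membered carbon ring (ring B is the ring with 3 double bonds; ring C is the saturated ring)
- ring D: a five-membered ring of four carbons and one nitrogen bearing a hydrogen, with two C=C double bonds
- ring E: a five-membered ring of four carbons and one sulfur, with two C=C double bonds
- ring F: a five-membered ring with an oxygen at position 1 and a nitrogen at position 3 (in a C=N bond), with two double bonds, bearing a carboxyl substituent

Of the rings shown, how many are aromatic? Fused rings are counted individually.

4

Ring A has only sp² ring atoms; a planar conformation would have a fully conjugated π system of 4 electrons. But 4 = 4(1), which is 4n not 4n+2, so ring A is not aromatic (cyclobutadiene) — cyclobutadiene is antiaromatic and distorts to a rectangle.
Ring B is planar and fully conjugated; 3 ring double bonds give 6 π electrons. That satisfies 4n+2 with n=1, so ring B is aromatic (benzene ring).
Ring C has four sp³ carbons, so it is not fully conjugated — not aromatic (cyclohexane ring).
Ring D is fully conjugated (every ring atom contributes a p orbital); 2 ring double bonds (4 π electrons) plus a heteroatom lone pair (2) give 6 π electrons. 6 = 4(1)+2, so ring D is aromatic (pyrrole).
Ring E is fully conjugated (every ring atom contributes a p orbital); 2 ring double bonds (4 π electrons) plus a heteroatom lone pair (2) give 6 π electrons. Since 6 = 4n+2 (n=1), ring E is aromatic (thiophene).
Ring F is planar and fully conjugated; 2 ring double bonds (4 π electrons) plus a heteroatom lone pair (2) give 6 π electrons. That satisfies 4n+2 with n=1, so ring F is aromatic (oxazole).
Aromatic: B, D, E, F. Total: 4.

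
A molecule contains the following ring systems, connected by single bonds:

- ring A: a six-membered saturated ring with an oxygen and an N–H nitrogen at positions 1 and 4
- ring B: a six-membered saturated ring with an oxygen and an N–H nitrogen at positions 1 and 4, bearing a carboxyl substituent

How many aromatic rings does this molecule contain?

0

Ring A has only sp³ atoms, so it is not fully conjugated — not aromatic (morpholine).
Ring B has only sp³ atoms, so it is not fully conjugated — not aromatic (morpholine).
No ring is aromatic. Total: 0.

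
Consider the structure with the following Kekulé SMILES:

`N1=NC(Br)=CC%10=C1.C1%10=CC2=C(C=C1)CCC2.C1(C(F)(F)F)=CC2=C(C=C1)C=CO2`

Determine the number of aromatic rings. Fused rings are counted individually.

4

The SMILES encodes a six-membered ring with two adjacent nitrogens and three alternating double bonds; a six-membered carbon ring with three alternating C=C double bonds, fused to a saturated five-membered carbon ring; a six-membered carbon ring with three alternating C=C double bonds, fused to a five-membered ring containing one oxygen and two C=C double bonds.
The 6-membered ring with two nitrogens (1,2) is fully conjugated (every ring atom contributes a p orbital); 3 ring double bonds give 6 π electrons. Since 6 = 4n+2 (n=1), it is aromatic (pyridazine).
The 6-membered ring is fully conjugated (every ring atom contributes a p orbital); 3 ring double bonds give 6 π electrons. 6 = 4(1)+2, so it is aromatic (benzene ring).
The 5-membered ring has three sp³ carbons, so it is not fully conjugated — not aromatic (cyclopentane ring).
The fused 6/5-membered bicyclic (with one oxygen) is a single π system with 9 sp² atoms and 10 π electrons from ring double bonds plus a heteroatom lone pair. 10 = 4(2)+2, so the system is aromatic and both rings count as aromatic (benzofuran).
4 of the 5 rings are aromatic. Total: 4.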